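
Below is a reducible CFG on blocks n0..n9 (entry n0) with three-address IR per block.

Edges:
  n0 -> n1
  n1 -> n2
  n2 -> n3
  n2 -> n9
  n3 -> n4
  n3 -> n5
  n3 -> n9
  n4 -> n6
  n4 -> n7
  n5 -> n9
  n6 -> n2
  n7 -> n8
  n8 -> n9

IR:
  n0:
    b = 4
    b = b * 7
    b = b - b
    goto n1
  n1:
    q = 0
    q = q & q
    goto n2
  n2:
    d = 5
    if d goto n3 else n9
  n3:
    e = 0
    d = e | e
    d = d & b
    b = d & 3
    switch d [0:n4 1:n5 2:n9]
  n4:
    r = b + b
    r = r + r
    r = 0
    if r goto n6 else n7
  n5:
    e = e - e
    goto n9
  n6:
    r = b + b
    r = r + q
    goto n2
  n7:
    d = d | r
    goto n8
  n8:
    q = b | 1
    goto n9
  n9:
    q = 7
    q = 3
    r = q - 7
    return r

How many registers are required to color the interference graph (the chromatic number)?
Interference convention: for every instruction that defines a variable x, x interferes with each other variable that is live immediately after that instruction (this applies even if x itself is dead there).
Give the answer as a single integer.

Answer: 4

Analysis:
Per-block:
  n0 def {b} use ∅
  n1 def {q} use ∅
  n2 def {d} use ∅
  n3 def {b,d,e} use {b}
  n4 def {r} use {b}
  n5 def {e} use {e}
  n6 def {r} use {b,q}
  n7 def {d} use {d,r}
  n8 def {q} use {b}
  n9 def {q,r} use ∅

Live sets:
  n0: in=∅ out={b}
  n1: in={b} out={b,q}
  n2: in={b,q} out={b,q}
  n3: in={b,q} out={b,d,e,q}
  n4: in={b,d,q} out={b,d,q,r}
  n5: in={e} out=∅
  n6: in={b,q} out={b,q}
  n7: in={b,d,r} out={b}
  n8: in={b} out=∅
  n9: in=∅ out=∅

Interfere edges:
  b — {d,e,q,r}
  d — {b,e,q,r}
  e — {b,d,q}
  q — {b,d,e,r}
  r — {b,d,q}

Chromatic number:
  {b,d,e,q} pairwise interfere (4-clique) ⇒ χ ≥ 4
  4-colouring: c0={b}  c1={d}  c2={q}  c3={e,r}
  χ = 4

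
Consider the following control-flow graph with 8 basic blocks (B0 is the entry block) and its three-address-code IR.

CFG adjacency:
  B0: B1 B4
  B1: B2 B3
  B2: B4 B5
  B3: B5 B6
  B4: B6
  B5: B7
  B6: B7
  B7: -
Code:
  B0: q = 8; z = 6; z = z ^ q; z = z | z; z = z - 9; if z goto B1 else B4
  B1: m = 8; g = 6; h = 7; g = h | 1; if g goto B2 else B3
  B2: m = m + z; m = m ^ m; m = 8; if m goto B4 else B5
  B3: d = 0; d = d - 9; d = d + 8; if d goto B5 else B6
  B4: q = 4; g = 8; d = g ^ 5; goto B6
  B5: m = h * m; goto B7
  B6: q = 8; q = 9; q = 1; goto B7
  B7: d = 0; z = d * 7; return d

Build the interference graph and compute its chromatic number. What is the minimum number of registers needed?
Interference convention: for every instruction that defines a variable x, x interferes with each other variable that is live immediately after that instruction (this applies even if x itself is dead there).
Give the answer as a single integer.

Per-block:
  B0: {q,z} / ∅
  B1: {g,h,m} / ∅
  B2: {m} / {m,z}
  B3: {d} / ∅
  B4: {d,g,q} / ∅
  B5: {m} / {h,m}
  B6: {q} / ∅
  B7: {d,z} / ∅

Liveness:
  B0: in=∅ out={z}
  B1: in={z} out={h,m,z}
  B2: in={h,m,z} out={h,m}
  B3: in={h,m} out={h,m}
  B4: in=∅ out=∅
  B5: in={h,m} out=∅
  B6: in=∅ out=∅
  B7: in=∅ out=∅

Interference:
  d: {h,m,z}
  g: {h,m,z}
  h: {d,g,m,z}
  m: {d,g,h,z}
  q: {z}
  z: {d,g,h,m,q}

Chromatic number:
  lower bound: {d,h,m,z} mutually conflict ⇒ χ ≥ 4
  assign d→R3 g→R3 h→R1 m→R2 q→R1 z→R0 — no edge inside a register ⇒ χ ≤ 4
  χ = 4

Answer: 4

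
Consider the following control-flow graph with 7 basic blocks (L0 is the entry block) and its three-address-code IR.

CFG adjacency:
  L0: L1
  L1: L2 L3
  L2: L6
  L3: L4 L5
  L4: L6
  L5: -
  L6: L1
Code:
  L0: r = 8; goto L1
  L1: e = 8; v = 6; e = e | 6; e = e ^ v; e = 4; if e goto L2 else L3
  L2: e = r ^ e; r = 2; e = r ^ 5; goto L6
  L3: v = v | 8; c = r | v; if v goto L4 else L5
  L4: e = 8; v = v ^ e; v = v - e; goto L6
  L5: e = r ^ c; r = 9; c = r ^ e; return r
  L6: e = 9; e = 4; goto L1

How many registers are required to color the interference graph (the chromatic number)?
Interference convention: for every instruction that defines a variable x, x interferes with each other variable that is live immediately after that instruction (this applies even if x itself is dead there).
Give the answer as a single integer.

Block summaries:
  L0: {r} / ∅
  L1: {e,v} / ∅
  L2: {e,r} / {e,r}
  L3: {c,v} / {r,v}
  L4: {e,v} / {v}
  L5: {c,e,r} / {c,r}
  L6: {e} / ∅

Liveness:
  live L0: ∅→{r}
  live L1: {r}→{e,r,v}
  live L2: {e,r}→{r}
  live L3: {r,v}→{c,r,v}
  live L4: {r,v}→{r}
  live L5: {c,r}→∅
  live L6: {r}→{r}

Interfere edges:
  c: {r,v}
  e: {r,v}
  r: {c,e,v}
  v: {c,e,r}

Chromatic number:
  {c,r,v} pairwise interfere (3-clique) ⇒ χ ≥ 3
  assign c→R2 e→R2 r→R0 v→R1 — no edge inside a register ⇒ χ ≤ 3
  χ = 3

Answer: 3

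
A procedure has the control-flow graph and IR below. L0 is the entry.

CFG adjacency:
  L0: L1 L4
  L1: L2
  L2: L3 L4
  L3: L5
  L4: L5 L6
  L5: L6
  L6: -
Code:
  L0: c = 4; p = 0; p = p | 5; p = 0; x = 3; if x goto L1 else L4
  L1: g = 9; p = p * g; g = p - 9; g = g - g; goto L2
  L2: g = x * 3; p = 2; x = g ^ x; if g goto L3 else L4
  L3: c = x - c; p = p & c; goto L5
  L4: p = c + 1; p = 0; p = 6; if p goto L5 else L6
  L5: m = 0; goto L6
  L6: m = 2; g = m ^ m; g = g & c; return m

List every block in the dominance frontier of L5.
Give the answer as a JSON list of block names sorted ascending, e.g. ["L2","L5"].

Answer: ["L6"]

Working:
idom tree: L1←L0 L2←L1 L3←L2 L4←L0 L5←L0 L6←L0
Dom at joins:
  L4: preds {L0,L2}: {L0} ∩ {L0,L1,L2} = {L0}; idom=L0
  L5: preds {L3,L4}: {L0,L1,L2,L3} ∩ {L0,L4} = {L0}; idom=L0
  L6: preds {L4,L5}: {L0,L4} ∩ {L0,L5} = {L0}; idom=L0

Frontier:
  join L4 pred L0: · stop@L0
  join L4 pred L2: L2→L1 stop@L0
  join L5 pred L3: L3→L2→L1 stop@L0
  join L5 pred L4: L4 stop@L0
  join L6 pred L4: L4 stop@L0
  join L6 pred L5: L5 stop@L0
  L0: DF=∅
  L1: DF={L4,L5}
  L2: DF={L4,L5}
  L3: DF={L5}
  L4: DF={L5,L6}
  L5: DF={L6}
  L6: DF=∅

DF(L5) = ["L6"]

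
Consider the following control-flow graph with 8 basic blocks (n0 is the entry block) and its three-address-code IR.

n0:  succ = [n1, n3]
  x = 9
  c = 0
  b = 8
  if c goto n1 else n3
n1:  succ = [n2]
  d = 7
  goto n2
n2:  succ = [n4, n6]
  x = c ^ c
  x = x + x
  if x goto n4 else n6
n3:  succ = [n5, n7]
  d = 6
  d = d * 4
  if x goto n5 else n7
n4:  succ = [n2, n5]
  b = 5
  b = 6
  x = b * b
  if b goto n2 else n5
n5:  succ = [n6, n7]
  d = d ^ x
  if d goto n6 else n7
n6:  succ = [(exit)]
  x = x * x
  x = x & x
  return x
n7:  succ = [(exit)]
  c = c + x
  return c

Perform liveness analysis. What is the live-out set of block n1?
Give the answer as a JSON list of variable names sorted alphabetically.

Answer: ["c", "d"]

Analysis:
Block summaries:
  n0: {b,c,x} / ∅
  n1: {d} / ∅
  n2: {x} / {c}
  n3: {d} / {x}
  n4: {b,x} / ∅
  n5: {d} / {d,x}
  n6: {x} / {x}
  n7: {c} / {c,x}

Backward fixpoint:
  live n0: ∅→{c,x}
  live n1: {c}→{c,d}
  live n2: {c,d}→{c,d,x}
  live n3: {c,x}→{c,d,x}
  live n4: {c,d}→{c,d,x}
  live n5: {c,d,x}→{c,x}
  live n6: {x}→∅
  live n7: {c,x}→∅

live-out(n1) = ["c", "d"]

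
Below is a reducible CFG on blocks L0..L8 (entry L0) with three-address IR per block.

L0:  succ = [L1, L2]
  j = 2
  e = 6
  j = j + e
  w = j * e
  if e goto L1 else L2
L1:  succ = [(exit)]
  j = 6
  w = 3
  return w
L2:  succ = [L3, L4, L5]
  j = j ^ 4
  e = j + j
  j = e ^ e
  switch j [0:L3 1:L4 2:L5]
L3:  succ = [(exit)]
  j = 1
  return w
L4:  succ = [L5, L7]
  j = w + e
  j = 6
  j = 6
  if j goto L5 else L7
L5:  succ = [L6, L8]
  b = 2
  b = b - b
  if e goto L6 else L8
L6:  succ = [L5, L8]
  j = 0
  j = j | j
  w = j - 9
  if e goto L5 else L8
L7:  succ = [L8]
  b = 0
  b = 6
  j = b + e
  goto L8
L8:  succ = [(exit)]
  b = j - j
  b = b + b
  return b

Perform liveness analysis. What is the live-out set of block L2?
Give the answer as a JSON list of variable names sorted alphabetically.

Answer: ["e", "j", "w"]

Analysis:
def/use:
  L0: {e,j,w} / ∅
  L1: {j,w} / ∅
  L2: {e,j} / {j}
  L3: {j} / {w}
  L4: {j} / {e,w}
  L5: {b} / {e}
  L6: {j,w} / {e}
  L7: {b,j} / {e}
  L8: {b} / {j}

Liveness:
  L0 li=∅ lo={j,w}
  L1 li=∅ lo=∅
  L2 li={j,w} lo={e,j,w}
  L3 li={w} lo=∅
  L4 li={e,w} lo={e,j}
  L5 li={e,j} lo={e,j}
  L6 li={e} lo={e,j}
  L7 li={e} lo={j}
  L8 li={j} lo=∅

live-out(L2) = ["e", "j", "w"]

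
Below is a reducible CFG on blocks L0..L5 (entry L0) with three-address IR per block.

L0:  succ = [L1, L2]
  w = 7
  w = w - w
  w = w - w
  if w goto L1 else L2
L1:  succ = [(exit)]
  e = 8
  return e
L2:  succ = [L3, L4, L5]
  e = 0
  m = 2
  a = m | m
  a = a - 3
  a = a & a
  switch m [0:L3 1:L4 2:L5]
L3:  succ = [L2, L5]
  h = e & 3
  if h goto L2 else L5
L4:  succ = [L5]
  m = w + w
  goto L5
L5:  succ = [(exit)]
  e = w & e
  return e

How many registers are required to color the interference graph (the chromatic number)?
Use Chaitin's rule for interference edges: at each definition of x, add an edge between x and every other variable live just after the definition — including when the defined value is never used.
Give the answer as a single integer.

Block summaries:
  L0: {w} / ∅
  L1: {e} / ∅
  L2: {a,e,m} / ∅
  L3: {h} / {e}
  L4: {m} / {w}
  L5: {e} / {e,w}

Live sets:
  L0 li=∅ lo={w}
  L1 li=∅ lo=∅
  L2 li={w} lo={e,w}
  L3 li={e,w} lo={e,w}
  L4 li={e,w} lo={e,w}
  L5 li={e,w} lo=∅

Conflict graph:
  a — {e,m,w}
  e — {a,h,m,w}
  h — {e,w}
  m — {a,e,w}
  w — {a,e,h,m}

Chromatic number:
  clique {a,e,m,w} ⇒ need ≥ 4
  assign a→c2 e→c0 h→c2 m→c3 w→c1 — no edge inside a register ⇒ χ ≤ 4
  χ = 4

Answer: 4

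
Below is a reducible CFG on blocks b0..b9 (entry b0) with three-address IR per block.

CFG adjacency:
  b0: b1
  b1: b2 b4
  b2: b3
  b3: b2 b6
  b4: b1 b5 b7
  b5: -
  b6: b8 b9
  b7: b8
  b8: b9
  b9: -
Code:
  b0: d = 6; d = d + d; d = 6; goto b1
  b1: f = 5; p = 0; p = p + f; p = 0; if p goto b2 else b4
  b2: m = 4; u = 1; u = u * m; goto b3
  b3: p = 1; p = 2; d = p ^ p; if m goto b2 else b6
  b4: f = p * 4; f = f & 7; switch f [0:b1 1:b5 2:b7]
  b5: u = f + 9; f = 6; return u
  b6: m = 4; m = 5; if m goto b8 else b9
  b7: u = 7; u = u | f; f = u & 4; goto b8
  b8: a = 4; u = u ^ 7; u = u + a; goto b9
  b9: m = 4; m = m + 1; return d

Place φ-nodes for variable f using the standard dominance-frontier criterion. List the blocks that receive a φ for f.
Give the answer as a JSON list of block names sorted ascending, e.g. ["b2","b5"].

idom tree: b1←b0 b2←b1 b3←b2 b4←b1 b5←b4 b6←b3 b7←b4 b8←b1 b9←b1
Dom at joins:
  b1: preds {b0,b4}: {b0} ∩ {b0,b1,b4} = {b0}; idom=b0
  b2: preds {b1,b3}: {b0,b1} ∩ {b0,b1,b2,b3} = {b0,b1}; idom=b1
  b8: preds {b6,b7}: {b0,b1,b2,b3,b6} ∩ {b0,b1,b4,b7} = {b0,b1}; idom=b1
  b9: preds {b6,b8}: {b0,b1,b2,b3,b6} ∩ {b0,b1,b8} = {b0,b1}; idom=b1

Frontier:
  b1←b0: walk · to b0
  b1←b4: walk b4→b1 to b0
  b2←b1: walk · to b1
  b2←b3: walk b3→b2 to b1
  b8←b6: walk b6→b3→b2 to b1
  b8←b7: walk b7→b4 to b1
  b9←b6: walk b6→b3→b2 to b1
  b9←b8: walk b8 to b1
  b0 → ∅
  b1 → {b1}
  b2 → {b2,b8,b9}
  b3 → {b2,b8,b9}
  b4 → {b1,b8}
  b5 → ∅
  b6 → {b8,b9}
  b7 → {b8}
  b8 → {b9}
  b9 → ∅

φ for f: defs {b1,b4,b5,b7}
  DF⁺ = {b1,b8,b9}

Answer: ["b1", "b8", "b9"]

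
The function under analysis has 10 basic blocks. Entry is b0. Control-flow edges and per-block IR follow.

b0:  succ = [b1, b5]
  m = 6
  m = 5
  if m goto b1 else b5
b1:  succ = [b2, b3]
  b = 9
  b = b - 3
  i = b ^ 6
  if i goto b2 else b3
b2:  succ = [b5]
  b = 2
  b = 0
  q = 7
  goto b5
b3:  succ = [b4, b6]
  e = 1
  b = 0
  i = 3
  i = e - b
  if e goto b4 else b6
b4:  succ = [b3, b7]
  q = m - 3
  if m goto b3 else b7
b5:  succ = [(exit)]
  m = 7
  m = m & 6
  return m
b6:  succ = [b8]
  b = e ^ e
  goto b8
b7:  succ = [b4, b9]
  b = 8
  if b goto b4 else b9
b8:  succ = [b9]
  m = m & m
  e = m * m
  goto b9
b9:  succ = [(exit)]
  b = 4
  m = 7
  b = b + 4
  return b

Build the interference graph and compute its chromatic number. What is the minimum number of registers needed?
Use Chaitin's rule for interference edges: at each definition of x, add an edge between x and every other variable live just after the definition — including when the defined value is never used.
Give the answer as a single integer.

Block summaries:
  b0: {m} / ∅
  b1: {b,i} / ∅
  b2: {b,q} / ∅
  b3: {b,e,i} / ∅
  b4: {q} / {m}
  b5: {m} / ∅
  b6: {b} / {e}
  b7: {b} / ∅
  b8: {e,m} / {m}
  b9: {b,m} / ∅

Liveness:
  b0 li=∅ lo={m}
  b1 li={m} lo={m}
  b2 li=∅ lo=∅
  b3 li={m} lo={e,m}
  b4 li={m} lo={m}
  b5 li=∅ lo=∅
  b6 li={e,m} lo={m}
  b7 li={m} lo={m}
  b8 li={m} lo=∅
  b9 li=∅ lo=∅

Interference:
  b: {e,i,m}
  e: {b,i,m}
  i: {b,e,m}
  m: {b,e,i,q}
  q: {m}

Colouring:
  clique {b,e,i,m} ⇒ need ≥ 4
  assign b→r1 e→r2 i→r3 m→r0 q→r1 — no edge inside a register ⇒ χ ≤ 4
  χ = 4

Answer: 4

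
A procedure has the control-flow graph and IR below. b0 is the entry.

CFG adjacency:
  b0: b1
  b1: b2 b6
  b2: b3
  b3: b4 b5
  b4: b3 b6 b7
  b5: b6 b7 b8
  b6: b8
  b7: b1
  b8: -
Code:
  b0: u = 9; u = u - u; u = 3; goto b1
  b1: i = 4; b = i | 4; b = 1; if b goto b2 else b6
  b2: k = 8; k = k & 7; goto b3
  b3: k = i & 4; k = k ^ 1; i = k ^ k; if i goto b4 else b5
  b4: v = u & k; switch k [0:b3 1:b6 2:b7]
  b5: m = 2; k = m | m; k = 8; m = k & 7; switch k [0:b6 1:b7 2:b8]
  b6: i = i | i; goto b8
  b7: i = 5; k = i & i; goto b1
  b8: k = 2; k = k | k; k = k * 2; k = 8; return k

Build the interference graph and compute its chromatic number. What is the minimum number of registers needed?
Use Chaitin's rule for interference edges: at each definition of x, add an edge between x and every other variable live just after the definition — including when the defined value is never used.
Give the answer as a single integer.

Block summaries:
  b0: def={u} ue=∅
  b1: def={b,i} ue=∅
  b2: def={k} ue=∅
  b3: def={i,k} ue={i}
  b4: def={v} ue={k,u}
  b5: def={k,m} ue=∅
  b6: def={i} ue={i}
  b7: def={i,k} ue=∅
  b8: def={k} ue=∅

Live sets:
  b0: in=∅ out={u}
  b1: in={u} out={i,u}
  b2: in={i,u} out={i,u}
  b3: in={i,u} out={i,k,u}
  b4: in={i,k,u} out={i,u}
  b5: in={i,u} out={i,u}
  b6: in={i} out=∅
  b7: in={u} out={u}
  b8: in=∅ out=∅

Interfere edges:
  b: {i,u}
  i: {b,k,m,u,v}
  k: {i,m,u,v}
  m: {i,k,u}
  u: {b,i,k,m,v}
  v: {i,k,u}

Registers:
  clique {i,k,m,u} ⇒ need ≥ 4
  4-colouring: r0={i}  r1={u}  r2={b,k}  r3={m,v}
  χ = 4

Answer: 4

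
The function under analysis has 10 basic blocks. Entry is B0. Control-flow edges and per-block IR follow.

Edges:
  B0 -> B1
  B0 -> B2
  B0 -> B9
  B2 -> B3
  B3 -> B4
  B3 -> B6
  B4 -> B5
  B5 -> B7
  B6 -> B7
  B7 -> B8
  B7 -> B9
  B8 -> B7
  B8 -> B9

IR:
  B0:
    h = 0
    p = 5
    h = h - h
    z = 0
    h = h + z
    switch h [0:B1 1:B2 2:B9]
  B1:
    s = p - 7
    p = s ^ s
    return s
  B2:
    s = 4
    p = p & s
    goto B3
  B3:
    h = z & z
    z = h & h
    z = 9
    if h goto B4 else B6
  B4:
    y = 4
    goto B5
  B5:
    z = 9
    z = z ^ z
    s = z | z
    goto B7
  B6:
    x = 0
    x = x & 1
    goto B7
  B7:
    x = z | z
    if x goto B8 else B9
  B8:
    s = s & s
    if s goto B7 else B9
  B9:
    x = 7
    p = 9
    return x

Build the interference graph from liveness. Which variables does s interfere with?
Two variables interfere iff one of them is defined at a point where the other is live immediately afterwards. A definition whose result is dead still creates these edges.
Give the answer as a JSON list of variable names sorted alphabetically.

Answer: ["h", "p", "x", "z"]

Analysis:
Block summaries:
  B0 def {h,p,z} use ∅
  B1 def {p,s} use {p}
  B2 def {p,s} use {p}
  B3 def {h,z} use {z}
  B4 def {y} use ∅
  B5 def {s,z} use ∅
  B6 def {x} use ∅
  B7 def {x} use {z}
  B8 def {s} use {s}
  B9 def {p,x} use ∅

Liveness:
  B0 li=∅ lo={p,z}
  B1 li={p} lo=∅
  B2 li={p,z} lo={s,z}
  B3 li={s,z} lo={s,z}
  B4 li=∅ lo=∅
  B5 li=∅ lo={s,z}
  B6 li={s,z} lo={s,z}
  B7 li={s,z} lo={s,z}
  B8 li={s,z} lo={s,z}
  B9 li=∅ lo=∅

Interference:
  h — {p,s,z}
  p — {h,s,x,z}
  s — {h,p,x,z}
  x — {p,s,z}
  y — ∅
  z — {h,p,s,x}

N(s) = ["h", "p", "x", "z"]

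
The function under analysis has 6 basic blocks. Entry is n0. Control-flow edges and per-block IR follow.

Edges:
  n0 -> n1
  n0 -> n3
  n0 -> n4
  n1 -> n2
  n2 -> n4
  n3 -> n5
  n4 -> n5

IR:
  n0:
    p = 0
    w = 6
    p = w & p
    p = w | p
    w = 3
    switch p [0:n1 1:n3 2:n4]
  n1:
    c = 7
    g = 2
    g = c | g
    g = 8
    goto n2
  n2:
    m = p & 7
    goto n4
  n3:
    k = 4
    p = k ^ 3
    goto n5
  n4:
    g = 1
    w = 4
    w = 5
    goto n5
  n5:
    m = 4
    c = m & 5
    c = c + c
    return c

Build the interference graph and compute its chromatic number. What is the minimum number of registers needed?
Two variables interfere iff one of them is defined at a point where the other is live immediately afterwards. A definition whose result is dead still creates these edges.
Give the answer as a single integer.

Answer: 3

Analysis:
def/use:
  n0: {p,w} / ∅
  n1: {c,g} / ∅
  n2: {m} / {p}
  n3: {k,p} / ∅
  n4: {g,w} / ∅
  n5: {c,m} / ∅

Live sets:
  n0: in=∅ out={p}
  n1: in={p} out={p}
  n2: in={p} out=∅
  n3: in=∅ out=∅
  n4: in=∅ out=∅
  n5: in=∅ out=∅

Interference:
  c↔{g,p}
  g↔{c,p}
  k↔∅
  m↔∅
  p↔{c,g,w}
  w↔{p}

Colouring:
  lower bound: {c,g,p} mutually conflict ⇒ χ ≥ 3
  3-colouring: c0={k,m,p}  c1={c,w}  c2={g}
  χ = 3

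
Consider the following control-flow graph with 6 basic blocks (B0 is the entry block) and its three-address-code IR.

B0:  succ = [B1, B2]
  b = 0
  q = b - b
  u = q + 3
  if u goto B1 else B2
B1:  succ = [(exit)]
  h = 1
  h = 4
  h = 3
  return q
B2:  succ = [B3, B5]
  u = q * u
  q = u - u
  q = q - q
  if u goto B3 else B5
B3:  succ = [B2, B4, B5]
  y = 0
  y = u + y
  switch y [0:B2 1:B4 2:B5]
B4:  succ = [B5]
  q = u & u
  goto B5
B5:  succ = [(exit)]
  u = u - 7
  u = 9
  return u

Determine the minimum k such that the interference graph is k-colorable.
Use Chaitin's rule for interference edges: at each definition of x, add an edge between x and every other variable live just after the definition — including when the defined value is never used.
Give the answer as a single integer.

Per-block:
  B0: {b,q,u} / ∅
  B1: {h} / {q}
  B2: {q,u} / {q,u}
  B3: {y} / {u}
  B4: {q} / {u}
  B5: {u} / {u}

Liveness:
  B0: in=∅ out={q,u}
  B1: in={q} out=∅
  B2: in={q,u} out={q,u}
  B3: in={q,u} out={q,u}
  B4: in={u} out={u}
  B5: in={u} out=∅

Interference:
  b — ∅
  h — {q}
  q — {h,u,y}
  u — {q,y}
  y — {q,u}

Registers:
  clique {q,u,y} ⇒ need ≥ 3
  3-colouring: c0={b,q}  c1={h,u}  c2={y}
  χ = 3

Answer: 3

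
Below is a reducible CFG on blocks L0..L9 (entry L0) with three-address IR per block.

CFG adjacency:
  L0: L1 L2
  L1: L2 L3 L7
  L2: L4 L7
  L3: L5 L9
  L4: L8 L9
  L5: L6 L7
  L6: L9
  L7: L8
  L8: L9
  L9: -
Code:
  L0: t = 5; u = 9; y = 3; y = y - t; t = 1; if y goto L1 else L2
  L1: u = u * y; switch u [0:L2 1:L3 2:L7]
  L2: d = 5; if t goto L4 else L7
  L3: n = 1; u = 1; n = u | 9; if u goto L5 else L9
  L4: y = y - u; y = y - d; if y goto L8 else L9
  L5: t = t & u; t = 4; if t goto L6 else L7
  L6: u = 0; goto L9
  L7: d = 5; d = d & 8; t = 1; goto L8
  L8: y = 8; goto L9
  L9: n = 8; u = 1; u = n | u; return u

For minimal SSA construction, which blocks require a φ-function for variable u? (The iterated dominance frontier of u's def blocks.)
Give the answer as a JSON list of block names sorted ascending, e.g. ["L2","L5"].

Answer: ["L2", "L7", "L8", "L9"]

Analysis:
idom tree: L1←L0 L2←L0 L3←L1 L4←L2 L5←L3 L6←L5 L7←L0 L8←L0 L9←L0
Dom∩ at merges:
  L2: preds {L0,L1}: {L0} ∩ {L0,L1} = {L0}; idom=L0
  L7: preds {L1,L2,L5}: {L0,L1} ∩ {L0,L2} ∩ {L0,L1,L3,L5} = {L0}; idom=L0
  L8: preds {L4,L7}: {L0,L2,L4} ∩ {L0,L7} = {L0}; idom=L0
  L9: preds {L3,L4,L6,L8}: {L0,L1,L3} ∩ {L0,L2,L4} ∩ {L0,L1,L3,L5,L6} ∩ {L0,L8} = {L0}; idom=L0

DF derivation:
  L2←L0: walk · to L0
  L2←L1: walk L1 to L0
  L7←L1: walk L1 to L0
  L7←L2: walk L2 to L0
  L7←L5: walk L5→L3→L1 to L0
  L8←L4: walk L4→L2 to L0
  L8←L7: walk L7 to L0
  L9←L3: walk L3→L1 to L0
  L9←L4: walk L4→L2 to L0
  L9←L6: walk L6→L5→L3→L1 to L0
  L9←L8: walk L8 to L0
  L0: DF=∅
  L1: DF={L2,L7,L9}
  L2: DF={L7,L8,L9}
  L3: DF={L7,L9}
  L4: DF={L8,L9}
  L5: DF={L7,L9}
  L6: DF={L9}
  L7: DF={L8}
  L8: DF={L9}
  L9: DF=∅

φ for u: defs {L0,L1,L3,L6,L9}
  DF⁺ = {L2,L7,L8,L9}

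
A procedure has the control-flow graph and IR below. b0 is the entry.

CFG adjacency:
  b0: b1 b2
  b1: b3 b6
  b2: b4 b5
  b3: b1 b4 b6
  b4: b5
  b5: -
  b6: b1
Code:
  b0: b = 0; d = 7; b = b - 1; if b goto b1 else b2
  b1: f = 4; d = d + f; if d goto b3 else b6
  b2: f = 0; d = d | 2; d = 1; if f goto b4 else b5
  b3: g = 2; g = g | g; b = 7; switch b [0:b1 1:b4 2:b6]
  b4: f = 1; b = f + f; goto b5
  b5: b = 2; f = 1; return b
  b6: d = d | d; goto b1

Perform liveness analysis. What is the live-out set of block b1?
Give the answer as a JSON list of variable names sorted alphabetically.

Block summaries:
  b0 def {b,d} use ∅
  b1 def {d,f} use {d}
  b2 def {d,f} use {d}
  b3 def {b,g} use ∅
  b4 def {b,f} use ∅
  b5 def {b,f} use ∅
  b6 def {d} use {d}

Liveness:
  b0: in=∅ out={d}
  b1: in={d} out={d}
  b2: in={d} out=∅
  b3: in={d} out={d}
  b4: in=∅ out=∅
  b5: in=∅ out=∅
  b6: in={d} out={d}

live-out(b1) = ["d"]

Answer: ["d"]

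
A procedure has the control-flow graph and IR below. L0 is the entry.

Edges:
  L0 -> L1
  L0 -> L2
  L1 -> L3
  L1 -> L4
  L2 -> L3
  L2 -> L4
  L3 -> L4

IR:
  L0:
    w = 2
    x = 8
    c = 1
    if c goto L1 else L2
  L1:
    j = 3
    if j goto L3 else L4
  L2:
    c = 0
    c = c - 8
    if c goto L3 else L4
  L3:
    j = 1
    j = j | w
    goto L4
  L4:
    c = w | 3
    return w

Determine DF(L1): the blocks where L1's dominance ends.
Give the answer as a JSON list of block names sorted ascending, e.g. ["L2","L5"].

idom tree: L1←L0 L2←L0 L3←L0 L4←L0
Dom at joins:
  L3: preds {L1,L2}: {L0,L1} ∩ {L0,L2} = {L0}; idom=L0
  L4: preds {L1,L2,L3}: {L0,L1} ∩ {L0,L2} ∩ {L0,L3} = {L0}; idom=L0

DF derivation:
  join L3 pred L1: L1 stop@L0
  join L3 pred L2: L2 stop@L0
  join L4 pred L1: L1 stop@L0
  join L4 pred L2: L2 stop@L0
  join L4 pred L3: L3 stop@L0
  DF(L0)=∅
  DF(L1)={L3,L4}
  DF(L2)={L3,L4}
  DF(L3)={L4}
  DF(L4)=∅

DF(L1) = ["L3", "L4"]

Answer: ["L3", "L4"]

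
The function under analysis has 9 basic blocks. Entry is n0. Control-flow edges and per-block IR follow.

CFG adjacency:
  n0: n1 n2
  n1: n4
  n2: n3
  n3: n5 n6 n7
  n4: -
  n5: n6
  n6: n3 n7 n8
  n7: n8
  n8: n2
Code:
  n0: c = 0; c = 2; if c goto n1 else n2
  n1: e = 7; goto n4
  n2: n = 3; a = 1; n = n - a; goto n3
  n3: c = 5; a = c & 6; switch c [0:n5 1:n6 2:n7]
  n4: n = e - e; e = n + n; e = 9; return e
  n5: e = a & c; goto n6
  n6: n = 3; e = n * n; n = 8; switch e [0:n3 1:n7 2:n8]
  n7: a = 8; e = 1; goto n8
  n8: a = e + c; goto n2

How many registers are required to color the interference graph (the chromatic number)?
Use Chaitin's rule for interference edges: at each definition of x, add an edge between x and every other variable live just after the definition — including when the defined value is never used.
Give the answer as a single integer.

def/use:
  n0: {c} / ∅
  n1: {e} / ∅
  n2: {a,n} / ∅
  n3: {a,c} / ∅
  n4: {e,n} / {e}
  n5: {e} / {a,c}
  n6: {e,n} / ∅
  n7: {a,e} / ∅
  n8: {a} / {c,e}

Backward fixpoint:
  n0: in=∅ out=∅
  n1: in=∅ out={e}
  n2: in=∅ out=∅
  n3: in=∅ out={a,c}
  n4: in={e} out=∅
  n5: in={a,c} out={c}
  n6: in={c} out={c,e}
  n7: in={c} out={c,e}
  n8: in={c,e} out=∅

Interfere edges:
  a↔{c,n}
  c↔{a,e,n}
  e↔{c,n}
  n↔{a,c,e}

Colouring:
  {a,c,n} pairwise interfere (3-clique) ⇒ χ ≥ 3
  3-colouring: R0={c}  R1={n}  R2={a,e}
  χ = 3

Answer: 3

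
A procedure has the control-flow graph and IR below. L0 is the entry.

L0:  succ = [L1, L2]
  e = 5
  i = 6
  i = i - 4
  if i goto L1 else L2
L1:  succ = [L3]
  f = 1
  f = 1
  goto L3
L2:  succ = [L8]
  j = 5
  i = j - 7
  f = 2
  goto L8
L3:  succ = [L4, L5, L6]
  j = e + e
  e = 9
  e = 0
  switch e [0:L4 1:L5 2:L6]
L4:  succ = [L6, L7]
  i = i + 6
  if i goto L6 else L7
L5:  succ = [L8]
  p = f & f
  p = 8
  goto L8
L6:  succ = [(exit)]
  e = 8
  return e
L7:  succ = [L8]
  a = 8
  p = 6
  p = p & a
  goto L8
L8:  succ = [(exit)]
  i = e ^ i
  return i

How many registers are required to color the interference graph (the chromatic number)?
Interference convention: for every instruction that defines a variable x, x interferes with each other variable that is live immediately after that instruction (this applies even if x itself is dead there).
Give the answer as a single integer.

Answer: 4

Derivation:
Per-block:
  L0: def={e,i} ue=∅
  L1: def={f} ue=∅
  L2: def={f,i,j} ue=∅
  L3: def={e,j} ue={e}
  L4: def={i} ue={i}
  L5: def={p} ue={f}
  L6: def={e} ue=∅
  L7: def={a,p} ue=∅
  L8: def={i} ue={e,i}

Live sets:
  L0 li=∅ lo={e,i}
  L1 li={e,i} lo={e,f,i}
  L2 li={e} lo={e,i}
  L3 li={e,f,i} lo={e,f,i}
  L4 li={e,i} lo={e,i}
  L5 li={e,f,i} lo={e,i}
  L6 li=∅ lo=∅
  L7 li={e,i} lo={e,i}
  L8 li={e,i} lo=∅

Conflict graph:
  a — {e,i,p}
  e — {a,f,i,j,p}
  f — {e,i,j}
  i — {a,e,f,j,p}
  j — {e,f,i}
  p — {a,e,i}

Colouring:
  clique {a,e,i,p} ⇒ need ≥ 4
  assign a→R2 e→R0 f→R2 i→R1 j→R3 p→R3 — no edge inside a register ⇒ χ ≤ 4
  χ = 4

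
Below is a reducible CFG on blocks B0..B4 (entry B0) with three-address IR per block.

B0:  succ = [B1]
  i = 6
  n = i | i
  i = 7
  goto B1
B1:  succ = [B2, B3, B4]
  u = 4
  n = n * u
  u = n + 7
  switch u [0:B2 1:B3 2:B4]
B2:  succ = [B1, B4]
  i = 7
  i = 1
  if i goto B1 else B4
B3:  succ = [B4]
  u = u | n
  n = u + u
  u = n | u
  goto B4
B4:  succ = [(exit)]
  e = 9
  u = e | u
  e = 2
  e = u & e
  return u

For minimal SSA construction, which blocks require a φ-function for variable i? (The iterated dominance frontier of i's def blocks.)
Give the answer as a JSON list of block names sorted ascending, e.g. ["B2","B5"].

Answer: ["B1", "B4"]

Analysis:
idom tree: B1←B0 B2←B1 B3←B1 B4←B1
Join-block Dom:
  B1: preds {B0,B2}: {B0} ∩ {B0,B1,B2} = {B0}; idom=B0
  B4: preds {B1,B2,B3}: {B0,B1} ∩ {B0,B1,B2} ∩ {B0,B1,B3} = {B0,B1}; idom=B1

DF walk-up:
  B1←B0: walk · to B0
  B1←B2: walk B2→B1 to B0
  B4←B1: walk · to B1
  B4←B2: walk B2 to B1
  B4←B3: walk B3 to B1
  B0 → ∅
  B1 → {B1}
  B2 → {B1,B4}
  B3 → {B4}
  B4 → ∅

φ for i: defs {B0,B2}
  DF⁺ = {B1,B4}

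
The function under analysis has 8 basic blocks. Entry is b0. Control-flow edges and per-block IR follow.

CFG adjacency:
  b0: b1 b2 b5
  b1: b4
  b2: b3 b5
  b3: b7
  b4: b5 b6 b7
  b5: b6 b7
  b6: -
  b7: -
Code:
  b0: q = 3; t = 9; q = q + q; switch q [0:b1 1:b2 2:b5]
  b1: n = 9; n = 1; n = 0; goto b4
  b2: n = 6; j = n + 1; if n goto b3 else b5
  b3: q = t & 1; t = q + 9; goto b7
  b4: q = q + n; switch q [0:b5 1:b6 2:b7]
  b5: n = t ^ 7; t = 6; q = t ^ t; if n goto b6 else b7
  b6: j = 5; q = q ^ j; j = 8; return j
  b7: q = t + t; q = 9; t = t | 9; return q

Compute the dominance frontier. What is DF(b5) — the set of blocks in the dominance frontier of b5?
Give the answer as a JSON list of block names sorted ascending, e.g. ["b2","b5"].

Answer: ["b6", "b7"]

Derivation:
idom tree: b1←b0 b2←b0 b3←b2 b4←b1 b5←b0 b6←b0 b7←b0
Dom∩ at merges:
  b5: preds {b0,b2,b4}: {b0} ∩ {b0,b2} ∩ {b0,b1,b4} = {b0}; idom=b0
  b6: preds {b4,b5}: {b0,b1,b4} ∩ {b0,b5} = {b0}; idom=b0
  b7: preds {b3,b4,b5}: {b0,b2,b3} ∩ {b0,b1,b4} ∩ {b0,b5} = {b0}; idom=b0

DF walk-up:
  join b5 pred b0: · stop@b0
  join b5 pred b2: b2 stop@b0
  join b5 pred b4: b4→b1 stop@b0
  join b6 pred b4: b4→b1 stop@b0
  join b6 pred b5: b5 stop@b0
  join b7 pred b3: b3→b2 stop@b0
  join b7 pred b4: b4→b1 stop@b0
  join b7 pred b5: b5 stop@b0
  b0: DF=∅
  b1: DF={b5,b6,b7}
  b2: DF={b5,b7}
  b3: DF={b7}
  b4: DF={b5,b6,b7}
  b5: DF={b6,b7}
  b6: DF=∅
  b7: DF=∅

DF(b5) = ["b6", "b7"]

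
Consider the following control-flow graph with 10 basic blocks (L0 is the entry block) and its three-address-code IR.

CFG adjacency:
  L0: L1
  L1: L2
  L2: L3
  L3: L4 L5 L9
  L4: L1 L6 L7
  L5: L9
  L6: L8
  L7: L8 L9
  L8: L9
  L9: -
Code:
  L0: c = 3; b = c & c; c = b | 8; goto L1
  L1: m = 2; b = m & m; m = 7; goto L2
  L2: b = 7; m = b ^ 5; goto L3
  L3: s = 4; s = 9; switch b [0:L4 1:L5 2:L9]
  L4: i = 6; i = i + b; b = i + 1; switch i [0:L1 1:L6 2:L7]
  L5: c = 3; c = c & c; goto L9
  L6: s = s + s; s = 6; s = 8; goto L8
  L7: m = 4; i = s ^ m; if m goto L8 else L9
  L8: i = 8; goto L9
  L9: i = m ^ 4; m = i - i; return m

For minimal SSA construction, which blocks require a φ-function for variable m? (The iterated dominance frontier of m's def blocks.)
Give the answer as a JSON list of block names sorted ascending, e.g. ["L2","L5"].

Answer: ["L1", "L8", "L9"]

Derivation:
idom tree: L1←L0 L2←L1 L3←L2 L4←L3 L5←L3 L6←L4 L7←L4 L8←L4 L9←L3
Dom at joins:
  L1: preds {L0,L4}: {L0} ∩ {L0,L1,L2,L3,L4} = {L0}; idom=L0
  L8: preds {L6,L7}: {L0,L1,L2,L3,L4,L6} ∩ {L0,L1,L2,L3,L4,L7} = {L0,L1,L2,L3,L4}; idom=L4
  L9: preds {L3,L5,L7,L8}: {L0,L1,L2,L3} ∩ {L0,L1,L2,L3,L5} ∩ {L0,L1,L2,L3,L4,L7} ∩ {L0,L1,L2,L3,L4,L8} = {L0,L1,L2,L3}; idom=L3

DF walk-up:
  join L1 pred L0: · stop@L0
  join L1 pred L4: L4→L3→L2→L1 stop@L0
  join L8 pred L6: L6 stop@L4
  join L8 pred L7: L7 stop@L4
  join L9 pred L3: · stop@L3
  join L9 pred L5: L5 stop@L3
  join L9 pred L7: L7→L4 stop@L3
  join L9 pred L8: L8→L4 stop@L3
  L0: DF=∅
  L1: DF={L1}
  L2: DF={L1}
  L3: DF={L1}
  L4: DF={L1,L9}
  L5: DF={L9}
  L6: DF={L8}
  L7: DF={L8,L9}
  L8: DF={L9}
  L9: DF=∅

φ for m: defs {L1,L2,L7,L9}
  DF⁺ = {L1,L8,L9}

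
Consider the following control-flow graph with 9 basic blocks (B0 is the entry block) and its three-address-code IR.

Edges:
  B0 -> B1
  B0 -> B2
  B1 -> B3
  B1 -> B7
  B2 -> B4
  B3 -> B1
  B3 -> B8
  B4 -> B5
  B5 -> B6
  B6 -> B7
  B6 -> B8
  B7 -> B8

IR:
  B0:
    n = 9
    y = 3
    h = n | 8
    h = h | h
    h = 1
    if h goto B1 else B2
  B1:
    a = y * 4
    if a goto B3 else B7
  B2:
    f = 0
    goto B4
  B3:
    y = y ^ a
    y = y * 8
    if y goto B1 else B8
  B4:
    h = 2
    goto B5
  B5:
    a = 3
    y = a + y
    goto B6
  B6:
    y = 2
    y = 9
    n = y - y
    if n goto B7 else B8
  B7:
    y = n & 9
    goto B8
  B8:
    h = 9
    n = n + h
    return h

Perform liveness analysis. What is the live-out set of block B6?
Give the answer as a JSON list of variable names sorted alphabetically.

def/use:
  B0: {h,n,y} / ∅
  B1: {a} / {y}
  B2: {f} / ∅
  B3: {y} / {a,y}
  B4: {h} / ∅
  B5: {a,y} / {y}
  B6: {n,y} / ∅
  B7: {y} / {n}
  B8: {h,n} / {n}

Live sets:
  B0 li=∅ lo={n,y}
  B1 li={n,y} lo={a,n,y}
  B2 li={y} lo={y}
  B3 li={a,n,y} lo={n,y}
  B4 li={y} lo={y}
  B5 li={y} lo=∅
  B6 li=∅ lo={n}
  B7 li={n} lo={n}
  B8 li={n} lo=∅

live-out(B6) = ["n"]

Answer: ["n"]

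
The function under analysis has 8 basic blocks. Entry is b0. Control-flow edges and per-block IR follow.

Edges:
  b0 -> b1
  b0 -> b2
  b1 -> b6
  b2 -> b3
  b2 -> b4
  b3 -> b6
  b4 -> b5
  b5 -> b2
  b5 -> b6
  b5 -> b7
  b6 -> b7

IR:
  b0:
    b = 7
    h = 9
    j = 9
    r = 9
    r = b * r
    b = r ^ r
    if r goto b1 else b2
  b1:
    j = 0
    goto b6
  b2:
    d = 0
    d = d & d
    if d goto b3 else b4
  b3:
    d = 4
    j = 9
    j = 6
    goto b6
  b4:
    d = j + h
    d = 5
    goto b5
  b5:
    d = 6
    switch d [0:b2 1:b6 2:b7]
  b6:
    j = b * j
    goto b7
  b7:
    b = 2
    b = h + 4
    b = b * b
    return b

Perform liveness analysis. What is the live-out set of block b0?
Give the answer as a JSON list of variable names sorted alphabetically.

Block summaries:
  b0: {b,h,j,r} / ∅
  b1: {j} / ∅
  b2: {d} / ∅
  b3: {d,j} / ∅
  b4: {d} / {h,j}
  b5: {d} / ∅
  b6: {j} / {b,j}
  b7: {b} / {h}

Live sets:
  b0: in=∅ out={b,h,j}
  b1: in={b,h} out={b,h,j}
  b2: in={b,h,j} out={b,h,j}
  b3: in={b,h} out={b,h,j}
  b4: in={b,h,j} out={b,h,j}
  b5: in={b,h,j} out={b,h,j}
  b6: in={b,h,j} out={h}
  b7: in={h} out=∅

live-out(b0) = ["b", "h", "j"]

Answer: ["b", "h", "j"]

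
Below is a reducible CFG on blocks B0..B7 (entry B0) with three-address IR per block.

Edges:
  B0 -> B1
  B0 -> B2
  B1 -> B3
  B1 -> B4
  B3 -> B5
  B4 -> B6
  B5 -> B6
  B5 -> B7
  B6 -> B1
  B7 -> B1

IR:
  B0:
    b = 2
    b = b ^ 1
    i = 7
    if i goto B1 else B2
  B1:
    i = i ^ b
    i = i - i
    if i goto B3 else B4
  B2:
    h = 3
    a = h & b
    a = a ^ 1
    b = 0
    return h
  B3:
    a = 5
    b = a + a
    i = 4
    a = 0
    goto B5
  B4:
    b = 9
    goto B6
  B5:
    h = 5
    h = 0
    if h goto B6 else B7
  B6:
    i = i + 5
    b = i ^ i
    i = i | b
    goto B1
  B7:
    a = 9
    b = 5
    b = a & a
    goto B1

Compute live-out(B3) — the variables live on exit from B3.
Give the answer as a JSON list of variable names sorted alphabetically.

Block summaries:
  B0: {b,i} / ∅
  B1: {i} / {b,i}
  B2: {a,b,h} / {b}
  B3: {a,b,i} / ∅
  B4: {b} / ∅
  B5: {h} / ∅
  B6: {b,i} / {i}
  B7: {a,b} / ∅

Live sets:
  B0: in=∅ out={b,i}
  B1: in={b,i} out={i}
  B2: in={b} out=∅
  B3: in=∅ out={i}
  B4: in={i} out={i}
  B5: in={i} out={i}
  B6: in={i} out={b,i}
  B7: in={i} out={b,i}

live-out(B3) = ["i"]

Answer: ["i"]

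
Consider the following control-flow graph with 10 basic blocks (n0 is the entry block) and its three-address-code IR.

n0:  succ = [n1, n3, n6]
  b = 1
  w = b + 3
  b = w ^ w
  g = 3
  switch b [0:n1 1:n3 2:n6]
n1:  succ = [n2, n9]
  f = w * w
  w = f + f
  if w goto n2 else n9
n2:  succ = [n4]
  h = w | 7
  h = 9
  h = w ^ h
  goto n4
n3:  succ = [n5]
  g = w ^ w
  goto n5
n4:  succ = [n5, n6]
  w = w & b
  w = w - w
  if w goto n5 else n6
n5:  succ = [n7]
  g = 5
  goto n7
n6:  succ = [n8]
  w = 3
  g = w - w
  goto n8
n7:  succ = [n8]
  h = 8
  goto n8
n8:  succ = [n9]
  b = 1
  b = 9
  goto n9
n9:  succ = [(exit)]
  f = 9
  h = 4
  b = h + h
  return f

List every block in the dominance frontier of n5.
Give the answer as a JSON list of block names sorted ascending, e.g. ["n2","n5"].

Answer: ["n8"]

Working:
idom tree: n1←n0 n2←n1 n3←n0 n4←n2 n5←n0 n6←n0 n7←n5 n8←n0 n9←n0
Dom∩ at merges:
  n5: preds {n3,n4}: {n0,n3} ∩ {n0,n1,n2,n4} = {n0}; idom=n0
  n6: preds {n0,n4}: {n0} ∩ {n0,n1,n2,n4} = {n0}; idom=n0
  n8: preds {n6,n7}: {n0,n6} ∩ {n0,n5,n7} = {n0}; idom=n0
  n9: preds {n1,n8}: {n0,n1} ∩ {n0,n8} = {n0}; idom=n0

Frontier:
  n5←n3: walk n3 to n0
  n5←n4: walk n4→n2→n1 to n0
  n6←n0: walk · to n0
  n6←n4: walk n4→n2→n1 to n0
  n8←n6: walk n6 to n0
  n8←n7: walk n7→n5 to n0
  n9←n1: walk n1 to n0
  n9←n8: walk n8 to n0
  DF(n0)=∅
  DF(n1)={n5,n6,n9}
  DF(n2)={n5,n6}
  DF(n3)={n5}
  DF(n4)={n5,n6}
  DF(n5)={n8}
  DF(n6)={n8}
  DF(n7)={n8}
  DF(n8)={n9}
  DF(n9)=∅

DF(n5) = ["n8"]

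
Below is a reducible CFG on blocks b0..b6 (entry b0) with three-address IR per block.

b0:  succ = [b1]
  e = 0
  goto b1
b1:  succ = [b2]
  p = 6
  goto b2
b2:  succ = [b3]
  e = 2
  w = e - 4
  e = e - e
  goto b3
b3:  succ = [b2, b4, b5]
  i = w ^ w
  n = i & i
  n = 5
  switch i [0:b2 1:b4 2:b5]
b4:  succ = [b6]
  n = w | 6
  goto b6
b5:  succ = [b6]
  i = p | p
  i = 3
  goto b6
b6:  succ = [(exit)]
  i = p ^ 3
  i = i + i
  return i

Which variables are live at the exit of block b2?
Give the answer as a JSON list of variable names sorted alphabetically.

Answer: ["p", "w"]

Working:
def/use:
  b0: {e} / ∅
  b1: {p} / ∅
  b2: {e,w} / ∅
  b3: {i,n} / {w}
  b4: {n} / {w}
  b5: {i} / {p}
  b6: {i} / {p}

Backward fixpoint:
  live b0: ∅→∅
  live b1: ∅→{p}
  live b2: {p}→{p,w}
  live b3: {p,w}→{p,w}
  live b4: {p,w}→{p}
  live b5: {p}→{p}
  live b6: {p}→∅

live-out(b2) = ["p", "w"]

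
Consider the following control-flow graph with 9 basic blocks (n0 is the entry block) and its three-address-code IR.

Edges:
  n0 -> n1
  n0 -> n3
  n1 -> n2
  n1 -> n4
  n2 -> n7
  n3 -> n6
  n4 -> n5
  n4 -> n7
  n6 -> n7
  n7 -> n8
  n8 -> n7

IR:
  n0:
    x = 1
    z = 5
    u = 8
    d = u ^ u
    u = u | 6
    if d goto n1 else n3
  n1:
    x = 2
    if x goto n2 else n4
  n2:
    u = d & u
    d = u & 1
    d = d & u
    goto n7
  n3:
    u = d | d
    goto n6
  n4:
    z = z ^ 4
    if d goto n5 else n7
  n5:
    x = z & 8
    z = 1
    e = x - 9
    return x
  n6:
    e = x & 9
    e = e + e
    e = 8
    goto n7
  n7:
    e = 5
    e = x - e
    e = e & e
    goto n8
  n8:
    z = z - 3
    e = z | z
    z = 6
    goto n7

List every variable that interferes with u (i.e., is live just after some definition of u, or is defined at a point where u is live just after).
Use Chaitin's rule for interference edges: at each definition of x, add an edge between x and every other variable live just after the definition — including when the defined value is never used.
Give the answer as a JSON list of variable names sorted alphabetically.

def/use:
  n0 def {d,u,x,z} use ∅
  n1 def {x} use ∅
  n2 def {d,u} use {d,u}
  n3 def {u} use {d}
  n4 def {z} use {d,z}
  n5 def {e,x,z} use {z}
  n6 def {e} use {x}
  n7 def {e} use {x}
  n8 def {e,z} use {z}

Liveness:
  live n0: ∅→{d,u,x,z}
  live n1: {d,u,z}→{d,u,x,z}
  live n2: {d,u,x,z}→{x,z}
  live n3: {d,x,z}→{x,z}
  live n4: {d,x,z}→{x,z}
  live n5: {z}→∅
  live n6: {x,z}→{x,z}
  live n7: {x,z}→{x,z}
  live n8: {x,z}→{x,z}

Interfere edges:
  d↔{u,x,z}
  e↔{x,z}
  u↔{d,x,z}
  x↔{d,e,u,z}
  z↔{d,e,u,x}

N(u) = ["d", "x", "z"]

Answer: ["d", "x", "z"]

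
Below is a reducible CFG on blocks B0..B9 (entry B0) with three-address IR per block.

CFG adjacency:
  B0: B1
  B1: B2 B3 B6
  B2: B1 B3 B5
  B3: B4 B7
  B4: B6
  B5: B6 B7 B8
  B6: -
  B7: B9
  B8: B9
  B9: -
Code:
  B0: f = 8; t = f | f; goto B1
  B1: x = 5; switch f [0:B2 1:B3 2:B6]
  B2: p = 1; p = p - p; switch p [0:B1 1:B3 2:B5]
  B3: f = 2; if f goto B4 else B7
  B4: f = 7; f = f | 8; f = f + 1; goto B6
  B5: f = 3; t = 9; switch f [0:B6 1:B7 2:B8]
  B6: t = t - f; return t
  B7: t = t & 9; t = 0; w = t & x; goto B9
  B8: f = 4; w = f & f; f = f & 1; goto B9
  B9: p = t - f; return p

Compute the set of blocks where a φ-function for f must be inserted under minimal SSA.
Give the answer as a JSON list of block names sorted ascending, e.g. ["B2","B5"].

idom tree: B1←B0 B2←B1 B3←B1 B4←B3 B5←B2 B6←B1 B7←B1 B8←B5 B9←B1
Dom∩ at merges:
  B1: preds {B0,B2}: {B0} ∩ {B0,B1,B2} = {B0}; idom=B0
  B3: preds {B1,B2}: {B0,B1} ∩ {B0,B1,B2} = {B0,B1}; idom=B1
  B6: preds {B1,B4,B5}: {B0,B1} ∩ {B0,B1,B3,B4} ∩ {B0,B1,B2,B5} = {B0,B1}; idom=B1
  B7: preds {B3,B5}: {B0,B1,B3} ∩ {B0,B1,B2,B5} = {B0,B1}; idom=B1
  B9: preds {B7,B8}: {B0,B1,B7} ∩ {B0,B1,B2,B5,B8} = {B0,B1}; idom=B1

DF derivation:
  join B1 pred B0: · stop@B0
  join B1 pred B2: B2→B1 stop@B0
  join B3 pred B1: · stop@B1
  join B3 pred B2: B2 stop@B1
  join B6 pred B1: · stop@B1
  join B6 pred B4: B4→B3 stop@B1
  join B6 pred B5: B5→B2 stop@B1
  join B7 pred B3: B3 stop@B1
  join B7 pred B5: B5→B2 stop@B1
  join B9 pred B7: B7 stop@B1
  join B9 pred B8: B8→B5→B2 stop@B1
  B0 → ∅
  B1 → {B1}
  B2 → {B1,B3,B6,B7,B9}
  B3 → {B6,B7}
  B4 → {B6}
  B5 → {B6,B7,B9}
  B6 → ∅
  B7 → {B9}
  B8 → {B9}
  B9 → ∅

φ for f: defs {B0,B3,B4,B5,B8}
  DF⁺ = {B6,B7,B9}

Answer: ["B6", "B7", "B9"]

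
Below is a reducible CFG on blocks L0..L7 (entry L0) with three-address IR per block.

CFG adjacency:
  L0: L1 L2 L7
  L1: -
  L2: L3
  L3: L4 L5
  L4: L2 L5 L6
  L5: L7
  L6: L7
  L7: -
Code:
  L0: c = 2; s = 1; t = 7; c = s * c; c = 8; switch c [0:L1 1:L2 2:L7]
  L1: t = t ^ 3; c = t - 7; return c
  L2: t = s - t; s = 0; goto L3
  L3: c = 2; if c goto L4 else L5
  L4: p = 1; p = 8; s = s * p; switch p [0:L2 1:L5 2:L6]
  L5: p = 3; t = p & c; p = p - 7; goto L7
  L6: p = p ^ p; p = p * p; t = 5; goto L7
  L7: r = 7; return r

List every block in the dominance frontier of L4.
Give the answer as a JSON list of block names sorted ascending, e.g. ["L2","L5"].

idom tree: L1←L0 L2←L0 L3←L2 L4←L3 L5←L3 L6←L4 L7←L0
Dom∩ at merges:
  L2: preds {L0,L4}: {L0} ∩ {L0,L2,L3,L4} = {L0}; idom=L0
  L5: preds {L3,L4}: {L0,L2,L3} ∩ {L0,L2,L3,L4} = {L0,L2,L3}; idom=L3
  L7: preds {L0,L5,L6}: {L0} ∩ {L0,L2,L3,L5} ∩ {L0,L2,L3,L4,L6} = {L0}; idom=L0

Frontier:
  join L2 pred L0: · stop@L0
  join L2 pred L4: L4→L3→L2 stop@L0
  join L5 pred L3: · stop@L3
  join L5 pred L4: L4 stop@L3
  join L7 pred L0: · stop@L0
  join L7 pred L5: L5→L3→L2 stop@L0
  join L7 pred L6: L6→L4→L3→L2 stop@L0
  L0: DF=∅
  L1: DF=∅
  L2: DF={L2,L7}
  L3: DF={L2,L7}
  L4: DF={L2,L5,L7}
  L5: DF={L7}
  L6: DF={L7}
  L7: DF=∅

DF(L4) = ["L2", "L5", "L7"]

Answer: ["L2", "L5", "L7"]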